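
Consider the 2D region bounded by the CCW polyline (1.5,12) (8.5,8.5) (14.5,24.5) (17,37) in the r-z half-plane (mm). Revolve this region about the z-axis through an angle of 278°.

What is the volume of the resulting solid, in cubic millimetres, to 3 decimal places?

Volume = 6137.597 mm³

Profile (r,z), 4 vertices: (1.5,12) (8.5,8.5) (14.5,24.5) (17,37)
edge 0: (1.5,12)→(8.5,8.5)  cross = 1.5·8.5 − 8.5·12 = -89.2500; (r_i+r_j)·cross = 10·-89.2500 = -892.5000
edge 1: (8.5,8.5)→(14.5,24.5)  cross = 8.5·24.5 − 14.5·8.5 = 85.0000; (r_i+r_j)·cross = 23·85.0000 = 1955.0000
edge 2: (14.5,24.5)→(17,37)  cross = 14.5·37 − 17·24.5 = 120.0000; (r_i+r_j)·cross = 31.5·120.0000 = 3780.0000
edge 3: (17,37)→(1.5,12)  cross = 17·12 − 1.5·37 = 148.5000; (r_i+r_j)·cross = 18.5·148.5000 = 2747.2500
Σcross = 264.2500 → A = |Σcross|/2 = 132.1250 mm²
Σ(r_i+r_j)·cross = 7589.7500 → first moment M = |Σ|/6 = 1264.9583
R_c = M/A = 1264.9583/132.1250 = 9.5740 mm
θ = 278° = 4.852015 rad
V = θ·R_c·A = 4.852015·9.5740·132.1250 = 6137.597 mm³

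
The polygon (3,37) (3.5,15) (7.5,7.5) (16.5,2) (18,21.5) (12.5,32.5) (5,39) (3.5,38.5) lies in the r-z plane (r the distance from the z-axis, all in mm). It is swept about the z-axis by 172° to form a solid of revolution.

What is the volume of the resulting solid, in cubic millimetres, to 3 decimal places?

Volume = 11401.968 mm³

Profile (r,z), 8 vertices: (3,37) (3.5,15) (7.5,7.5) (16.5,2) (18,21.5) (12.5,32.5) (5,39) (3.5,38.5)
edge 0: (3,37)→(3.5,15)  cross = 3·15 − 3.5·37 = -84.5000; (r_i+r_j)·cross = 6.5·-84.5000 = -549.2500
edge 1: (3.5,15)→(7.5,7.5)  cross = 3.5·7.5 − 7.5·15 = -86.2500; (r_i+r_j)·cross = 11·-86.2500 = -948.7500
edge 2: (7.5,7.5)→(16.5,2)  cross = 7.5·2 − 16.5·7.5 = -108.7500; (r_i+r_j)·cross = 24·-108.7500 = -2610.0000
edge 3: (16.5,2)→(18,21.5)  cross = 16.5·21.5 − 18·2 = 318.7500; (r_i+r_j)·cross = 34.5·318.7500 = 10996.8750
edge 4: (18,21.5)→(12.5,32.5)  cross = 18·32.5 − 12.5·21.5 = 316.2500; (r_i+r_j)·cross = 30.5·316.2500 = 9645.6250
edge 5: (12.5,32.5)→(5,39)  cross = 12.5·39 − 5·32.5 = 325.0000; (r_i+r_j)·cross = 17.5·325.0000 = 5687.5000
edge 6: (5,39)→(3.5,38.5)  cross = 5·38.5 − 3.5·39 = 56.0000; (r_i+r_j)·cross = 8.5·56.0000 = 476.0000
edge 7: (3.5,38.5)→(3,37)  cross = 3.5·37 − 3·38.5 = 14.0000; (r_i+r_j)·cross = 6.5·14.0000 = 91.0000
Σcross = 750.5000 → A = |Σcross|/2 = 375.2500 mm²
Σ(r_i+r_j)·cross = 22789.0000 → first moment M = |Σ|/6 = 3798.1667
R_c = M/A = 3798.1667/375.2500 = 10.1217 mm
θ = 172° = 3.001966 rad
V = θ·R_c·A = 3.001966·10.1217·375.2500 = 11401.968 mm³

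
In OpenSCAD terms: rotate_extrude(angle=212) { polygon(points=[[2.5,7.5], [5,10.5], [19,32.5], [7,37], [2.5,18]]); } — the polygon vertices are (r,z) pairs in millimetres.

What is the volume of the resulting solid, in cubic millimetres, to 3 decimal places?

Profile (r,z), 5 vertices: (2.5,7.5) (5,10.5) (19,32.5) (7,37) (2.5,18)
edge 0: (2.5,7.5)→(5,10.5)  cross = 2.5·10.5 − 5·7.5 = -11.2500; (r_i+r_j)·cross = 7.5·-11.2500 = -84.3750
edge 1: (5,10.5)→(19,32.5)  cross = 5·32.5 − 19·10.5 = -37.0000; (r_i+r_j)·cross = 24·-37.0000 = -888.0000
edge 2: (19,32.5)→(7,37)  cross = 19·37 − 7·32.5 = 475.5000; (r_i+r_j)·cross = 26·475.5000 = 12363.0000
edge 3: (7,37)→(2.5,18)  cross = 7·18 − 2.5·37 = 33.5000; (r_i+r_j)·cross = 9.5·33.5000 = 318.2500
edge 4: (2.5,18)→(2.5,7.5)  cross = 2.5·7.5 − 2.5·18 = -26.2500; (r_i+r_j)·cross = 5·-26.2500 = -131.2500
Σcross = 434.5000 → A = |Σcross|/2 = 217.2500 mm²
Σ(r_i+r_j)·cross = 11577.6250 → first moment M = |Σ|/6 = 1929.6042
R_c = M/A = 1929.6042/217.2500 = 8.8820 mm
θ = 212° = 3.700098 rad
V = θ·R_c·A = 3.700098·8.8820·217.2500 = 7139.725 mm³

Volume = 7139.725 mm³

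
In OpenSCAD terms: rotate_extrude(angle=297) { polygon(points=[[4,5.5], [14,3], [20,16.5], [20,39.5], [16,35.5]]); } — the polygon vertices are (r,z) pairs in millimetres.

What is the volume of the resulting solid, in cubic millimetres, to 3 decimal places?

Profile (r,z), 5 vertices: (4,5.5) (14,3) (20,16.5) (20,39.5) (16,35.5)
edge 0: (4,5.5)→(14,3)  cross = 4·3 − 14·5.5 = -65.0000; (r_i+r_j)·cross = 18·-65.0000 = -1170.0000
edge 1: (14,3)→(20,16.5)  cross = 14·16.5 − 20·3 = 171.0000; (r_i+r_j)·cross = 34·171.0000 = 5814.0000
edge 2: (20,16.5)→(20,39.5)  cross = 20·39.5 − 20·16.5 = 460.0000; (r_i+r_j)·cross = 40·460.0000 = 18400.0000
edge 3: (20,39.5)→(16,35.5)  cross = 20·35.5 − 16·39.5 = 78.0000; (r_i+r_j)·cross = 36·78.0000 = 2808.0000
edge 4: (16,35.5)→(4,5.5)  cross = 16·5.5 − 4·35.5 = -54.0000; (r_i+r_j)·cross = 20·-54.0000 = -1080.0000
Σcross = 590.0000 → A = |Σcross|/2 = 295.0000 mm²
Σ(r_i+r_j)·cross = 24772.0000 → first moment M = |Σ|/6 = 4128.6667
R_c = M/A = 4128.6667/295.0000 = 13.9955 mm
θ = 297° = 5.183628 rad
V = θ·R_c·A = 5.183628·13.9955·295.0000 = 21401.472 mm³

Volume = 21401.472 mm³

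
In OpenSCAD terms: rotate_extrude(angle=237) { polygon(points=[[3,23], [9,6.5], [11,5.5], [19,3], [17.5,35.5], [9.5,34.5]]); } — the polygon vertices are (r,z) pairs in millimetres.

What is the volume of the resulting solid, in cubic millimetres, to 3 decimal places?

Profile (r,z), 6 vertices: (3,23) (9,6.5) (11,5.5) (19,3) (17.5,35.5) (9.5,34.5)
edge 0: (3,23)→(9,6.5)  cross = 3·6.5 − 9·23 = -187.5000; (r_i+r_j)·cross = 12·-187.5000 = -2250.0000
edge 1: (9,6.5)→(11,5.5)  cross = 9·5.5 − 11·6.5 = -22.0000; (r_i+r_j)·cross = 20·-22.0000 = -440.0000
edge 2: (11,5.5)→(19,3)  cross = 11·3 − 19·5.5 = -71.5000; (r_i+r_j)·cross = 30·-71.5000 = -2145.0000
edge 3: (19,3)→(17.5,35.5)  cross = 19·35.5 − 17.5·3 = 622.0000; (r_i+r_j)·cross = 36.5·622.0000 = 22703.0000
edge 4: (17.5,35.5)→(9.5,34.5)  cross = 17.5·34.5 − 9.5·35.5 = 266.5000; (r_i+r_j)·cross = 27·266.5000 = 7195.5000
edge 5: (9.5,34.5)→(3,23)  cross = 9.5·23 − 3·34.5 = 115.0000; (r_i+r_j)·cross = 12.5·115.0000 = 1437.5000
Σcross = 722.5000 → A = |Σcross|/2 = 361.2500 mm²
Σ(r_i+r_j)·cross = 26501.0000 → first moment M = |Σ|/6 = 4416.8333
R_c = M/A = 4416.8333/361.2500 = 12.2265 mm
θ = 237° = 4.136430 rad
V = θ·R_c·A = 4.136430·12.2265·361.2500 = 18269.923 mm³

Volume = 18269.923 mm³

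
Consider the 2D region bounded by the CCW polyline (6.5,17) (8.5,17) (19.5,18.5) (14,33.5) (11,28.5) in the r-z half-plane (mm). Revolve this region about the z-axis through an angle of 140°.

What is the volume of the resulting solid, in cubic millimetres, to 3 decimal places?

Profile (r,z), 5 vertices: (6.5,17) (8.5,17) (19.5,18.5) (14,33.5) (11,28.5)
edge 0: (6.5,17)→(8.5,17)  cross = 6.5·17 − 8.5·17 = -34.0000; (r_i+r_j)·cross = 15·-34.0000 = -510.0000
edge 1: (8.5,17)→(19.5,18.5)  cross = 8.5·18.5 − 19.5·17 = -174.2500; (r_i+r_j)·cross = 28·-174.2500 = -4879.0000
edge 2: (19.5,18.5)→(14,33.5)  cross = 19.5·33.5 − 14·18.5 = 394.2500; (r_i+r_j)·cross = 33.5·394.2500 = 13207.3750
edge 3: (14,33.5)→(11,28.5)  cross = 14·28.5 − 11·33.5 = 30.5000; (r_i+r_j)·cross = 25·30.5000 = 762.5000
edge 4: (11,28.5)→(6.5,17)  cross = 11·17 − 6.5·28.5 = 1.7500; (r_i+r_j)·cross = 17.5·1.7500 = 30.6250
Σcross = 218.2500 → A = |Σcross|/2 = 109.1250 mm²
Σ(r_i+r_j)·cross = 8611.5000 → first moment M = |Σ|/6 = 1435.2500
R_c = M/A = 1435.2500/109.1250 = 13.1523 mm
θ = 140° = 2.443461 rad
V = θ·R_c·A = 2.443461·13.1523·109.1250 = 3506.977 mm³

Volume = 3506.977 mm³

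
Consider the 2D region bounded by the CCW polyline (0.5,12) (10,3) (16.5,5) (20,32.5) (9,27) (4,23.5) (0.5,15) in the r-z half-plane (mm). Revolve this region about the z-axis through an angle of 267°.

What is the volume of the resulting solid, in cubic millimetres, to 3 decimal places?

Volume = 18197.996 mm³

Profile (r,z), 7 vertices: (0.5,12) (10,3) (16.5,5) (20,32.5) (9,27) (4,23.5) (0.5,15)
edge 0: (0.5,12)→(10,3)  cross = 0.5·3 − 10·12 = -118.5000; (r_i+r_j)·cross = 10.5·-118.5000 = -1244.2500
edge 1: (10,3)→(16.5,5)  cross = 10·5 − 16.5·3 = 0.5000; (r_i+r_j)·cross = 26.5·0.5000 = 13.2500
edge 2: (16.5,5)→(20,32.5)  cross = 16.5·32.5 − 20·5 = 436.2500; (r_i+r_j)·cross = 36.5·436.2500 = 15923.1250
edge 3: (20,32.5)→(9,27)  cross = 20·27 − 9·32.5 = 247.5000; (r_i+r_j)·cross = 29·247.5000 = 7177.5000
edge 4: (9,27)→(4,23.5)  cross = 9·23.5 − 4·27 = 103.5000; (r_i+r_j)·cross = 13·103.5000 = 1345.5000
edge 5: (4,23.5)→(0.5,15)  cross = 4·15 − 0.5·23.5 = 48.2500; (r_i+r_j)·cross = 4.5·48.2500 = 217.1250
edge 6: (0.5,15)→(0.5,12)  cross = 0.5·12 − 0.5·15 = -1.5000; (r_i+r_j)·cross = 1·-1.5000 = -1.5000
Σcross = 716.0000 → A = |Σcross|/2 = 358.0000 mm²
Σ(r_i+r_j)·cross = 23430.7500 → first moment M = |Σ|/6 = 3905.1250
R_c = M/A = 3905.1250/358.0000 = 10.9082 mm
θ = 267° = 4.660029 rad
V = θ·R_c·A = 4.660029·10.9082·358.0000 = 18197.996 mm³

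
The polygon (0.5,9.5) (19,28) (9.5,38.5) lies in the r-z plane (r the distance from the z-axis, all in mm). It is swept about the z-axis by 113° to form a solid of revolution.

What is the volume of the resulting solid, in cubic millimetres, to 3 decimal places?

Volume = 3526.990 mm³

Profile (r,z), 3 vertices: (0.5,9.5) (19,28) (9.5,38.5)
edge 0: (0.5,9.5)→(19,28)  cross = 0.5·28 − 19·9.5 = -166.5000; (r_i+r_j)·cross = 19.5·-166.5000 = -3246.7500
edge 1: (19,28)→(9.5,38.5)  cross = 19·38.5 − 9.5·28 = 465.5000; (r_i+r_j)·cross = 28.5·465.5000 = 13266.7500
edge 2: (9.5,38.5)→(0.5,9.5)  cross = 9.5·9.5 − 0.5·38.5 = 71.0000; (r_i+r_j)·cross = 10·71.0000 = 710.0000
Σcross = 370.0000 → A = |Σcross|/2 = 185.0000 mm²
Σ(r_i+r_j)·cross = 10730.0000 → first moment M = |Σ|/6 = 1788.3333
R_c = M/A = 1788.3333/185.0000 = 9.6667 mm
θ = 113° = 1.972222 rad
V = θ·R_c·A = 1.972222·9.6667·185.0000 = 3526.990 mm³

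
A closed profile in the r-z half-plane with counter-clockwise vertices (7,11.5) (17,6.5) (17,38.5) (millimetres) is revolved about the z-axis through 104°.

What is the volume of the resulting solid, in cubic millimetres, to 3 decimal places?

Volume = 3969.111 mm³

Profile (r,z), 3 vertices: (7,11.5) (17,6.5) (17,38.5)
edge 0: (7,11.5)→(17,6.5)  cross = 7·6.5 − 17·11.5 = -150.0000; (r_i+r_j)·cross = 24·-150.0000 = -3600.0000
edge 1: (17,6.5)→(17,38.5)  cross = 17·38.5 − 17·6.5 = 544.0000; (r_i+r_j)·cross = 34·544.0000 = 18496.0000
edge 2: (17,38.5)→(7,11.5)  cross = 17·11.5 − 7·38.5 = -74.0000; (r_i+r_j)·cross = 24·-74.0000 = -1776.0000
Σcross = 320.0000 → A = |Σcross|/2 = 160.0000 mm²
Σ(r_i+r_j)·cross = 13120.0000 → first moment M = |Σ|/6 = 2186.6667
R_c = M/A = 2186.6667/160.0000 = 13.6667 mm
θ = 104° = 1.815142 rad
V = θ·R_c·A = 1.815142·13.6667·160.0000 = 3969.111 mm³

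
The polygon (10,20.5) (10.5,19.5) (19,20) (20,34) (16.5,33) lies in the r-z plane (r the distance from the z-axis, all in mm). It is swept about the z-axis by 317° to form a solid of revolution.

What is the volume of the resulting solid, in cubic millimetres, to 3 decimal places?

Volume = 7631.659 mm³

Profile (r,z), 5 vertices: (10,20.5) (10.5,19.5) (19,20) (20,34) (16.5,33)
edge 0: (10,20.5)→(10.5,19.5)  cross = 10·19.5 − 10.5·20.5 = -20.2500; (r_i+r_j)·cross = 20.5·-20.2500 = -415.1250
edge 1: (10.5,19.5)→(19,20)  cross = 10.5·20 − 19·19.5 = -160.5000; (r_i+r_j)·cross = 29.5·-160.5000 = -4734.7500
edge 2: (19,20)→(20,34)  cross = 19·34 − 20·20 = 246.0000; (r_i+r_j)·cross = 39·246.0000 = 9594.0000
edge 3: (20,34)→(16.5,33)  cross = 20·33 − 16.5·34 = 99.0000; (r_i+r_j)·cross = 36.5·99.0000 = 3613.5000
edge 4: (16.5,33)→(10,20.5)  cross = 16.5·20.5 − 10·33 = 8.2500; (r_i+r_j)·cross = 26.5·8.2500 = 218.6250
Σcross = 172.5000 → A = |Σcross|/2 = 86.2500 mm²
Σ(r_i+r_j)·cross = 8276.2500 → first moment M = |Σ|/6 = 1379.3750
R_c = M/A = 1379.3750/86.2500 = 15.9928 mm
θ = 317° = 5.532694 rad
V = θ·R_c·A = 5.532694·15.9928·86.2500 = 7631.659 mm³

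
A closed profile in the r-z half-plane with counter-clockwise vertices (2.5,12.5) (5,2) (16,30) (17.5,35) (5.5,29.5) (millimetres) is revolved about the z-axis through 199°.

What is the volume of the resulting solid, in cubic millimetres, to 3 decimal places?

Volume = 6150.757 mm³

Profile (r,z), 5 vertices: (2.5,12.5) (5,2) (16,30) (17.5,35) (5.5,29.5)
edge 0: (2.5,12.5)→(5,2)  cross = 2.5·2 − 5·12.5 = -57.5000; (r_i+r_j)·cross = 7.5·-57.5000 = -431.2500
edge 1: (5,2)→(16,30)  cross = 5·30 − 16·2 = 118.0000; (r_i+r_j)·cross = 21·118.0000 = 2478.0000
edge 2: (16,30)→(17.5,35)  cross = 16·35 − 17.5·30 = 35.0000; (r_i+r_j)·cross = 33.5·35.0000 = 1172.5000
edge 3: (17.5,35)→(5.5,29.5)  cross = 17.5·29.5 − 5.5·35 = 323.7500; (r_i+r_j)·cross = 23·323.7500 = 7446.2500
edge 4: (5.5,29.5)→(2.5,12.5)  cross = 5.5·12.5 − 2.5·29.5 = -5.0000; (r_i+r_j)·cross = 8·-5.0000 = -40.0000
Σcross = 414.2500 → A = |Σcross|/2 = 207.1250 mm²
Σ(r_i+r_j)·cross = 10625.5000 → first moment M = |Σ|/6 = 1770.9167
R_c = M/A = 1770.9167/207.1250 = 8.5500 mm
θ = 199° = 3.473205 rad
V = θ·R_c·A = 3.473205·8.5500·207.1250 = 6150.757 mm³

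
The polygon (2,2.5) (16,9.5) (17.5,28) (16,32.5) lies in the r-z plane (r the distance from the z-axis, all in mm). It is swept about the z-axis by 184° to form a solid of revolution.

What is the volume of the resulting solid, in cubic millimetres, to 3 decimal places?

Volume = 6773.792 mm³

Profile (r,z), 4 vertices: (2,2.5) (16,9.5) (17.5,28) (16,32.5)
edge 0: (2,2.5)→(16,9.5)  cross = 2·9.5 − 16·2.5 = -21.0000; (r_i+r_j)·cross = 18·-21.0000 = -378.0000
edge 1: (16,9.5)→(17.5,28)  cross = 16·28 − 17.5·9.5 = 281.7500; (r_i+r_j)·cross = 33.5·281.7500 = 9438.6250
edge 2: (17.5,28)→(16,32.5)  cross = 17.5·32.5 − 16·28 = 120.7500; (r_i+r_j)·cross = 33.5·120.7500 = 4045.1250
edge 3: (16,32.5)→(2,2.5)  cross = 16·2.5 − 2·32.5 = -25.0000; (r_i+r_j)·cross = 18·-25.0000 = -450.0000
Σcross = 356.5000 → A = |Σcross|/2 = 178.2500 mm²
Σ(r_i+r_j)·cross = 12655.7500 → first moment M = |Σ|/6 = 2109.2917
R_c = M/A = 2109.2917/178.2500 = 11.8333 mm
θ = 184° = 3.211406 rad
V = θ·R_c·A = 3.211406·11.8333·178.2500 = 6773.792 mm³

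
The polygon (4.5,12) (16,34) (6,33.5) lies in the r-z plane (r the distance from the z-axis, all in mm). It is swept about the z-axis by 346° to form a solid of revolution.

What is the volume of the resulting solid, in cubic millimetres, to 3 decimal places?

Profile (r,z), 3 vertices: (4.5,12) (16,34) (6,33.5)
edge 0: (4.5,12)→(16,34)  cross = 4.5·34 − 16·12 = -39.0000; (r_i+r_j)·cross = 20.5·-39.0000 = -799.5000
edge 1: (16,34)→(6,33.5)  cross = 16·33.5 − 6·34 = 332.0000; (r_i+r_j)·cross = 22·332.0000 = 7304.0000
edge 2: (6,33.5)→(4.5,12)  cross = 6·12 − 4.5·33.5 = -78.7500; (r_i+r_j)·cross = 10.5·-78.7500 = -826.8750
Σcross = 214.2500 → A = |Σcross|/2 = 107.1250 mm²
Σ(r_i+r_j)·cross = 5677.6250 → first moment M = |Σ|/6 = 946.2708
R_c = M/A = 946.2708/107.1250 = 8.8333 mm
θ = 346° = 6.038839 rad
V = θ·R_c·A = 6.038839·8.8333·107.1250 = 5714.377 mm³

Volume = 5714.377 mm³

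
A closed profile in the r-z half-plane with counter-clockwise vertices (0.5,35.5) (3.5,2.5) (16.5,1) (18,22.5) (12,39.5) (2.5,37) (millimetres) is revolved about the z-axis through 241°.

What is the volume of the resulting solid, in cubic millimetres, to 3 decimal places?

Volume = 20601.480 mm³

Profile (r,z), 6 vertices: (0.5,35.5) (3.5,2.5) (16.5,1) (18,22.5) (12,39.5) (2.5,37)
edge 0: (0.5,35.5)→(3.5,2.5)  cross = 0.5·2.5 − 3.5·35.5 = -123.0000; (r_i+r_j)·cross = 4·-123.0000 = -492.0000
edge 1: (3.5,2.5)→(16.5,1)  cross = 3.5·1 − 16.5·2.5 = -37.7500; (r_i+r_j)·cross = 20·-37.7500 = -755.0000
edge 2: (16.5,1)→(18,22.5)  cross = 16.5·22.5 − 18·1 = 353.2500; (r_i+r_j)·cross = 34.5·353.2500 = 12187.1250
edge 3: (18,22.5)→(12,39.5)  cross = 18·39.5 − 12·22.5 = 441.0000; (r_i+r_j)·cross = 30·441.0000 = 13230.0000
edge 4: (12,39.5)→(2.5,37)  cross = 12·37 − 2.5·39.5 = 345.2500; (r_i+r_j)·cross = 14.5·345.2500 = 5006.1250
edge 5: (2.5,37)→(0.5,35.5)  cross = 2.5·35.5 − 0.5·37 = 70.2500; (r_i+r_j)·cross = 3·70.2500 = 210.7500
Σcross = 1049.0000 → A = |Σcross|/2 = 524.5000 mm²
Σ(r_i+r_j)·cross = 29387.0000 → first moment M = |Σ|/6 = 4897.8333
R_c = M/A = 4897.8333/524.5000 = 9.3381 mm
θ = 241° = 4.206243 rad
V = θ·R_c·A = 4.206243·9.3381·524.5000 = 20601.480 mm³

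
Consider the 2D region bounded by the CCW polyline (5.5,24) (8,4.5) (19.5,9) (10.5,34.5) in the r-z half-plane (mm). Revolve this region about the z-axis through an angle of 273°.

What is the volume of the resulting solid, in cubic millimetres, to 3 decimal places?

Profile (r,z), 4 vertices: (5.5,24) (8,4.5) (19.5,9) (10.5,34.5)
edge 0: (5.5,24)→(8,4.5)  cross = 5.5·4.5 − 8·24 = -167.2500; (r_i+r_j)·cross = 13.5·-167.2500 = -2257.8750
edge 1: (8,4.5)→(19.5,9)  cross = 8·9 − 19.5·4.5 = -15.7500; (r_i+r_j)·cross = 27.5·-15.7500 = -433.1250
edge 2: (19.5,9)→(10.5,34.5)  cross = 19.5·34.5 − 10.5·9 = 578.2500; (r_i+r_j)·cross = 30·578.2500 = 17347.5000
edge 3: (10.5,34.5)→(5.5,24)  cross = 10.5·24 − 5.5·34.5 = 62.2500; (r_i+r_j)·cross = 16·62.2500 = 996.0000
Σcross = 457.5000 → A = |Σcross|/2 = 228.7500 mm²
Σ(r_i+r_j)·cross = 15652.5000 → first moment M = |Σ|/6 = 2608.7500
R_c = M/A = 2608.7500/228.7500 = 11.4044 mm
θ = 273° = 4.764749 rad
V = θ·R_c·A = 4.764749·11.4044·228.7500 = 12430.039 mm³

Volume = 12430.039 mm³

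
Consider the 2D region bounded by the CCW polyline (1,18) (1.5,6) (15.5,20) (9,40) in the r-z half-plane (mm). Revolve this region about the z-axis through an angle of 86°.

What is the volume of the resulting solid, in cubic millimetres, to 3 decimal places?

Volume = 2720.907 mm³

Profile (r,z), 4 vertices: (1,18) (1.5,6) (15.5,20) (9,40)
edge 0: (1,18)→(1.5,6)  cross = 1·6 − 1.5·18 = -21.0000; (r_i+r_j)·cross = 2.5·-21.0000 = -52.5000
edge 1: (1.5,6)→(15.5,20)  cross = 1.5·20 − 15.5·6 = -63.0000; (r_i+r_j)·cross = 17·-63.0000 = -1071.0000
edge 2: (15.5,20)→(9,40)  cross = 15.5·40 − 9·20 = 440.0000; (r_i+r_j)·cross = 24.5·440.0000 = 10780.0000
edge 3: (9,40)→(1,18)  cross = 9·18 − 1·40 = 122.0000; (r_i+r_j)·cross = 10·122.0000 = 1220.0000
Σcross = 478.0000 → A = |Σcross|/2 = 239.0000 mm²
Σ(r_i+r_j)·cross = 10876.5000 → first moment M = |Σ|/6 = 1812.7500
R_c = M/A = 1812.7500/239.0000 = 7.5847 mm
θ = 86° = 1.500983 rad
V = θ·R_c·A = 1.500983·7.5847·239.0000 = 2720.907 mm³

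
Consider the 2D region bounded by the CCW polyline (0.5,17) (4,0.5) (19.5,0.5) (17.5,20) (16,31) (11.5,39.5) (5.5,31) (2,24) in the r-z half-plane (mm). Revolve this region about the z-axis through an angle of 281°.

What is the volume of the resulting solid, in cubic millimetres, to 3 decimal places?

Profile (r,z), 8 vertices: (0.5,17) (4,0.5) (19.5,0.5) (17.5,20) (16,31) (11.5,39.5) (5.5,31) (2,24)
edge 0: (0.5,17)→(4,0.5)  cross = 0.5·0.5 − 4·17 = -67.7500; (r_i+r_j)·cross = 4.5·-67.7500 = -304.8750
edge 1: (4,0.5)→(19.5,0.5)  cross = 4·0.5 − 19.5·0.5 = -7.7500; (r_i+r_j)·cross = 23.5·-7.7500 = -182.1250
edge 2: (19.5,0.5)→(17.5,20)  cross = 19.5·20 − 17.5·0.5 = 381.2500; (r_i+r_j)·cross = 37·381.2500 = 14106.2500
edge 3: (17.5,20)→(16,31)  cross = 17.5·31 − 16·20 = 222.5000; (r_i+r_j)·cross = 33.5·222.5000 = 7453.7500
edge 4: (16,31)→(11.5,39.5)  cross = 16·39.5 − 11.5·31 = 275.5000; (r_i+r_j)·cross = 27.5·275.5000 = 7576.2500
edge 5: (11.5,39.5)→(5.5,31)  cross = 11.5·31 − 5.5·39.5 = 139.2500; (r_i+r_j)·cross = 17·139.2500 = 2367.2500
edge 6: (5.5,31)→(2,24)  cross = 5.5·24 − 2·31 = 70.0000; (r_i+r_j)·cross = 7.5·70.0000 = 525.0000
edge 7: (2,24)→(0.5,17)  cross = 2·17 − 0.5·24 = 22.0000; (r_i+r_j)·cross = 2.5·22.0000 = 55.0000
Σcross = 1035.0000 → A = |Σcross|/2 = 517.5000 mm²
Σ(r_i+r_j)·cross = 31596.5000 → first moment M = |Σ|/6 = 5266.0833
R_c = M/A = 5266.0833/517.5000 = 10.1760 mm
θ = 281° = 4.904375 rad
V = θ·R_c·A = 4.904375·10.1760·517.5000 = 25826.848 mm³

Volume = 25826.848 mm³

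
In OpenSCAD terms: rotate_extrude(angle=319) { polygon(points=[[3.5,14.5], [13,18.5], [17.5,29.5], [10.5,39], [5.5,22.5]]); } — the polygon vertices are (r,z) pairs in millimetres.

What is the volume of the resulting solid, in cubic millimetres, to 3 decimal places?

Volume = 9812.432 mm³

Profile (r,z), 5 vertices: (3.5,14.5) (13,18.5) (17.5,29.5) (10.5,39) (5.5,22.5)
edge 0: (3.5,14.5)→(13,18.5)  cross = 3.5·18.5 − 13·14.5 = -123.7500; (r_i+r_j)·cross = 16.5·-123.7500 = -2041.8750
edge 1: (13,18.5)→(17.5,29.5)  cross = 13·29.5 − 17.5·18.5 = 59.7500; (r_i+r_j)·cross = 30.5·59.7500 = 1822.3750
edge 2: (17.5,29.5)→(10.5,39)  cross = 17.5·39 − 10.5·29.5 = 372.7500; (r_i+r_j)·cross = 28·372.7500 = 10437.0000
edge 3: (10.5,39)→(5.5,22.5)  cross = 10.5·22.5 − 5.5·39 = 21.7500; (r_i+r_j)·cross = 16·21.7500 = 348.0000
edge 4: (5.5,22.5)→(3.5,14.5)  cross = 5.5·14.5 − 3.5·22.5 = 1.0000; (r_i+r_j)·cross = 9·1.0000 = 9.0000
Σcross = 331.5000 → A = |Σcross|/2 = 165.7500 mm²
Σ(r_i+r_j)·cross = 10574.5000 → first moment M = |Σ|/6 = 1762.4167
R_c = M/A = 1762.4167/165.7500 = 10.6330 mm
θ = 319° = 5.567600 rad
V = θ·R_c·A = 5.567600·10.6330·165.7500 = 9812.432 mm³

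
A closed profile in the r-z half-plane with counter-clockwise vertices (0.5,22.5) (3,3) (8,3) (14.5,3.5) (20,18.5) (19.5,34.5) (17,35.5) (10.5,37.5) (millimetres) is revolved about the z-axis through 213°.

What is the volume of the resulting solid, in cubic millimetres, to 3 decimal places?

Profile (r,z), 8 vertices: (0.5,22.5) (3,3) (8,3) (14.5,3.5) (20,18.5) (19.5,34.5) (17,35.5) (10.5,37.5)
edge 0: (0.5,22.5)→(3,3)  cross = 0.5·3 − 3·22.5 = -66.0000; (r_i+r_j)·cross = 3.5·-66.0000 = -231.0000
edge 1: (3,3)→(8,3)  cross = 3·3 − 8·3 = -15.0000; (r_i+r_j)·cross = 11·-15.0000 = -165.0000
edge 2: (8,3)→(14.5,3.5)  cross = 8·3.5 − 14.5·3 = -15.5000; (r_i+r_j)·cross = 22.5·-15.5000 = -348.7500
edge 3: (14.5,3.5)→(20,18.5)  cross = 14.5·18.5 − 20·3.5 = 198.2500; (r_i+r_j)·cross = 34.5·198.2500 = 6839.6250
edge 4: (20,18.5)→(19.5,34.5)  cross = 20·34.5 − 19.5·18.5 = 329.2500; (r_i+r_j)·cross = 39.5·329.2500 = 13005.3750
edge 5: (19.5,34.5)→(17,35.5)  cross = 19.5·35.5 − 17·34.5 = 105.7500; (r_i+r_j)·cross = 36.5·105.7500 = 3859.8750
edge 6: (17,35.5)→(10.5,37.5)  cross = 17·37.5 − 10.5·35.5 = 264.7500; (r_i+r_j)·cross = 27.5·264.7500 = 7280.6250
edge 7: (10.5,37.5)→(0.5,22.5)  cross = 10.5·22.5 − 0.5·37.5 = 217.5000; (r_i+r_j)·cross = 11·217.5000 = 2392.5000
Σcross = 1019.0000 → A = |Σcross|/2 = 509.5000 mm²
Σ(r_i+r_j)·cross = 32633.2500 → first moment M = |Σ|/6 = 5438.8750
R_c = M/A = 5438.8750/509.5000 = 10.6749 mm
θ = 213° = 3.717551 rad
V = θ·R_c·A = 3.717551·10.6749·509.5000 = 20219.297 mm³

Volume = 20219.297 mm³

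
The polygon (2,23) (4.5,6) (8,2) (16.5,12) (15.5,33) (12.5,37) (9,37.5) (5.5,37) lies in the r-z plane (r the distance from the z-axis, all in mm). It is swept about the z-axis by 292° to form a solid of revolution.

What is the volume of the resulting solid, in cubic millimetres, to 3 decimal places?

Profile (r,z), 8 vertices: (2,23) (4.5,6) (8,2) (16.5,12) (15.5,33) (12.5,37) (9,37.5) (5.5,37)
edge 0: (2,23)→(4.5,6)  cross = 2·6 − 4.5·23 = -91.5000; (r_i+r_j)·cross = 6.5·-91.5000 = -594.7500
edge 1: (4.5,6)→(8,2)  cross = 4.5·2 − 8·6 = -39.0000; (r_i+r_j)·cross = 12.5·-39.0000 = -487.5000
edge 2: (8,2)→(16.5,12)  cross = 8·12 − 16.5·2 = 63.0000; (r_i+r_j)·cross = 24.5·63.0000 = 1543.5000
edge 3: (16.5,12)→(15.5,33)  cross = 16.5·33 − 15.5·12 = 358.5000; (r_i+r_j)·cross = 32·358.5000 = 11472.0000
edge 4: (15.5,33)→(12.5,37)  cross = 15.5·37 − 12.5·33 = 161.0000; (r_i+r_j)·cross = 28·161.0000 = 4508.0000
edge 5: (12.5,37)→(9,37.5)  cross = 12.5·37.5 − 9·37 = 135.7500; (r_i+r_j)·cross = 21.5·135.7500 = 2918.6250
edge 6: (9,37.5)→(5.5,37)  cross = 9·37 − 5.5·37.5 = 126.7500; (r_i+r_j)·cross = 14.5·126.7500 = 1837.8750
edge 7: (5.5,37)→(2,23)  cross = 5.5·23 − 2·37 = 52.5000; (r_i+r_j)·cross = 7.5·52.5000 = 393.7500
Σcross = 767.0000 → A = |Σcross|/2 = 383.5000 mm²
Σ(r_i+r_j)·cross = 21591.5000 → first moment M = |Σ|/6 = 3598.5833
R_c = M/A = 3598.5833/383.5000 = 9.3835 mm
θ = 292° = 5.096361 rad
V = θ·R_c·A = 5.096361·9.3835·383.5000 = 18339.681 mm³

Volume = 18339.681 mm³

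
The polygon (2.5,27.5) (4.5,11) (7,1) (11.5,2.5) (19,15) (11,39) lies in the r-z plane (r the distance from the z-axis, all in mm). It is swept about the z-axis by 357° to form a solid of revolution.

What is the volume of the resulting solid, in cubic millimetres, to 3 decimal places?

Volume = 23327.691 mm³

Profile (r,z), 6 vertices: (2.5,27.5) (4.5,11) (7,1) (11.5,2.5) (19,15) (11,39)
edge 0: (2.5,27.5)→(4.5,11)  cross = 2.5·11 − 4.5·27.5 = -96.2500; (r_i+r_j)·cross = 7·-96.2500 = -673.7500
edge 1: (4.5,11)→(7,1)  cross = 4.5·1 − 7·11 = -72.5000; (r_i+r_j)·cross = 11.5·-72.5000 = -833.7500
edge 2: (7,1)→(11.5,2.5)  cross = 7·2.5 − 11.5·1 = 6.0000; (r_i+r_j)·cross = 18.5·6.0000 = 111.0000
edge 3: (11.5,2.5)→(19,15)  cross = 11.5·15 − 19·2.5 = 125.0000; (r_i+r_j)·cross = 30.5·125.0000 = 3812.5000
edge 4: (19,15)→(11,39)  cross = 19·39 − 11·15 = 576.0000; (r_i+r_j)·cross = 30·576.0000 = 17280.0000
edge 5: (11,39)→(2.5,27.5)  cross = 11·27.5 − 2.5·39 = 205.0000; (r_i+r_j)·cross = 13.5·205.0000 = 2767.5000
Σcross = 743.2500 → A = |Σcross|/2 = 371.6250 mm²
Σ(r_i+r_j)·cross = 22463.5000 → first moment M = |Σ|/6 = 3743.9167
R_c = M/A = 3743.9167/371.6250 = 10.0744 mm
θ = 357° = 6.230825 rad
V = θ·R_c·A = 6.230825·10.0744·371.6250 = 23327.691 mm³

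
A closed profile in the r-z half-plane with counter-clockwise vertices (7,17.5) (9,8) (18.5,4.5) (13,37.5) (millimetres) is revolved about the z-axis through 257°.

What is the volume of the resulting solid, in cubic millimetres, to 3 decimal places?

Volume = 11011.987 mm³

Profile (r,z), 4 vertices: (7,17.5) (9,8) (18.5,4.5) (13,37.5)
edge 0: (7,17.5)→(9,8)  cross = 7·8 − 9·17.5 = -101.5000; (r_i+r_j)·cross = 16·-101.5000 = -1624.0000
edge 1: (9,8)→(18.5,4.5)  cross = 9·4.5 − 18.5·8 = -107.5000; (r_i+r_j)·cross = 27.5·-107.5000 = -2956.2500
edge 2: (18.5,4.5)→(13,37.5)  cross = 18.5·37.5 − 13·4.5 = 635.2500; (r_i+r_j)·cross = 31.5·635.2500 = 20010.3750
edge 3: (13,37.5)→(7,17.5)  cross = 13·17.5 − 7·37.5 = -35.0000; (r_i+r_j)·cross = 20·-35.0000 = -700.0000
Σcross = 391.2500 → A = |Σcross|/2 = 195.6250 mm²
Σ(r_i+r_j)·cross = 14730.1250 → first moment M = |Σ|/6 = 2455.0208
R_c = M/A = 2455.0208/195.6250 = 12.5496 mm
θ = 257° = 4.485496 rad
V = θ·R_c·A = 4.485496·12.5496·195.6250 = 11011.987 mm³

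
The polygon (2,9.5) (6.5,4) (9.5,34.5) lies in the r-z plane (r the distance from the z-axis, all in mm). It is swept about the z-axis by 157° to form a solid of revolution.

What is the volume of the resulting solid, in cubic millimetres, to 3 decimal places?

Profile (r,z), 3 vertices: (2,9.5) (6.5,4) (9.5,34.5)
edge 0: (2,9.5)→(6.5,4)  cross = 2·4 − 6.5·9.5 = -53.7500; (r_i+r_j)·cross = 8.5·-53.7500 = -456.8750
edge 1: (6.5,4)→(9.5,34.5)  cross = 6.5·34.5 − 9.5·4 = 186.2500; (r_i+r_j)·cross = 16·186.2500 = 2980.0000
edge 2: (9.5,34.5)→(2,9.5)  cross = 9.5·9.5 − 2·34.5 = 21.2500; (r_i+r_j)·cross = 11.5·21.2500 = 244.3750
Σcross = 153.7500 → A = |Σcross|/2 = 76.8750 mm²
Σ(r_i+r_j)·cross = 2767.5000 → first moment M = |Σ|/6 = 461.2500
R_c = M/A = 461.2500/76.8750 = 6.0000 mm
θ = 157° = 2.740167 rad
V = θ·R_c·A = 2.740167·6.0000·76.8750 = 1263.902 mm³

Volume = 1263.902 mm³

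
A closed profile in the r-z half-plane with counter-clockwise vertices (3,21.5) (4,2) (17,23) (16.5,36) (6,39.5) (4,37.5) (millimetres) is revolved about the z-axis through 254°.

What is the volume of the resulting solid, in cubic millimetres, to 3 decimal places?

Volume = 13842.930 mm³

Profile (r,z), 6 vertices: (3,21.5) (4,2) (17,23) (16.5,36) (6,39.5) (4,37.5)
edge 0: (3,21.5)→(4,2)  cross = 3·2 − 4·21.5 = -80.0000; (r_i+r_j)·cross = 7·-80.0000 = -560.0000
edge 1: (4,2)→(17,23)  cross = 4·23 − 17·2 = 58.0000; (r_i+r_j)·cross = 21·58.0000 = 1218.0000
edge 2: (17,23)→(16.5,36)  cross = 17·36 − 16.5·23 = 232.5000; (r_i+r_j)·cross = 33.5·232.5000 = 7788.7500
edge 3: (16.5,36)→(6,39.5)  cross = 16.5·39.5 − 6·36 = 435.7500; (r_i+r_j)·cross = 22.5·435.7500 = 9804.3750
edge 4: (6,39.5)→(4,37.5)  cross = 6·37.5 − 4·39.5 = 67.0000; (r_i+r_j)·cross = 10·67.0000 = 670.0000
edge 5: (4,37.5)→(3,21.5)  cross = 4·21.5 − 3·37.5 = -26.5000; (r_i+r_j)·cross = 7·-26.5000 = -185.5000
Σcross = 686.7500 → A = |Σcross|/2 = 343.3750 mm²
Σ(r_i+r_j)·cross = 18735.6250 → first moment M = |Σ|/6 = 3122.6042
R_c = M/A = 3122.6042/343.3750 = 9.0939 mm
θ = 254° = 4.433136 rad
V = θ·R_c·A = 4.433136·9.0939·343.3750 = 13842.930 mm³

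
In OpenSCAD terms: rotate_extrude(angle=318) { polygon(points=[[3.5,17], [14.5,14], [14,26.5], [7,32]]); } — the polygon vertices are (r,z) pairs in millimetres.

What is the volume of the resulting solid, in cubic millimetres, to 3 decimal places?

Profile (r,z), 4 vertices: (3.5,17) (14.5,14) (14,26.5) (7,32)
edge 0: (3.5,17)→(14.5,14)  cross = 3.5·14 − 14.5·17 = -197.5000; (r_i+r_j)·cross = 18·-197.5000 = -3555.0000
edge 1: (14.5,14)→(14,26.5)  cross = 14.5·26.5 − 14·14 = 188.2500; (r_i+r_j)·cross = 28.5·188.2500 = 5365.1250
edge 2: (14,26.5)→(7,32)  cross = 14·32 − 7·26.5 = 262.5000; (r_i+r_j)·cross = 21·262.5000 = 5512.5000
edge 3: (7,32)→(3.5,17)  cross = 7·17 − 3.5·32 = 7.0000; (r_i+r_j)·cross = 10.5·7.0000 = 73.5000
Σcross = 260.2500 → A = |Σcross|/2 = 130.1250 mm²
Σ(r_i+r_j)·cross = 7396.1250 → first moment M = |Σ|/6 = 1232.6875
R_c = M/A = 1232.6875/130.1250 = 9.4731 mm
θ = 318° = 5.550147 rad
V = θ·R_c·A = 5.550147·9.4731·130.1250 = 6841.597 mm³

Volume = 6841.597 mm³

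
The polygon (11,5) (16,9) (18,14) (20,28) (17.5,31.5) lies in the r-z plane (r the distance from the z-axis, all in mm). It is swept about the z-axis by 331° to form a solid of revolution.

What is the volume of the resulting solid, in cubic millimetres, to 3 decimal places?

Volume = 8667.004 mm³

Profile (r,z), 5 vertices: (11,5) (16,9) (18,14) (20,28) (17.5,31.5)
edge 0: (11,5)→(16,9)  cross = 11·9 − 16·5 = 19.0000; (r_i+r_j)·cross = 27·19.0000 = 513.0000
edge 1: (16,9)→(18,14)  cross = 16·14 − 18·9 = 62.0000; (r_i+r_j)·cross = 34·62.0000 = 2108.0000
edge 2: (18,14)→(20,28)  cross = 18·28 − 20·14 = 224.0000; (r_i+r_j)·cross = 38·224.0000 = 8512.0000
edge 3: (20,28)→(17.5,31.5)  cross = 20·31.5 − 17.5·28 = 140.0000; (r_i+r_j)·cross = 37.5·140.0000 = 5250.0000
edge 4: (17.5,31.5)→(11,5)  cross = 17.5·5 − 11·31.5 = -259.0000; (r_i+r_j)·cross = 28.5·-259.0000 = -7381.5000
Σcross = 186.0000 → A = |Σcross|/2 = 93.0000 mm²
Σ(r_i+r_j)·cross = 9001.5000 → first moment M = |Σ|/6 = 1500.2500
R_c = M/A = 1500.2500/93.0000 = 16.1317 mm
θ = 331° = 5.777040 rad
V = θ·R_c·A = 5.777040·16.1317·93.0000 = 8667.004 mm³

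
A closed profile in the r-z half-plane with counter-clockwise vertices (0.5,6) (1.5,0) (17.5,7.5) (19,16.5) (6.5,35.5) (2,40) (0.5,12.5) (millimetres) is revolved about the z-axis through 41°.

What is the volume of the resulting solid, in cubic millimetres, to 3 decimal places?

Volume = 2577.835 mm³

Profile (r,z), 7 vertices: (0.5,6) (1.5,0) (17.5,7.5) (19,16.5) (6.5,35.5) (2,40) (0.5,12.5)
edge 0: (0.5,6)→(1.5,0)  cross = 0.5·0 − 1.5·6 = -9.0000; (r_i+r_j)·cross = 2·-9.0000 = -18.0000
edge 1: (1.5,0)→(17.5,7.5)  cross = 1.5·7.5 − 17.5·0 = 11.2500; (r_i+r_j)·cross = 19·11.2500 = 213.7500
edge 2: (17.5,7.5)→(19,16.5)  cross = 17.5·16.5 − 19·7.5 = 146.2500; (r_i+r_j)·cross = 36.5·146.2500 = 5338.1250
edge 3: (19,16.5)→(6.5,35.5)  cross = 19·35.5 − 6.5·16.5 = 567.2500; (r_i+r_j)·cross = 25.5·567.2500 = 14464.8750
edge 4: (6.5,35.5)→(2,40)  cross = 6.5·40 − 2·35.5 = 189.0000; (r_i+r_j)·cross = 8.5·189.0000 = 1606.5000
edge 5: (2,40)→(0.5,12.5)  cross = 2·12.5 − 0.5·40 = 5.0000; (r_i+r_j)·cross = 2.5·5.0000 = 12.5000
edge 6: (0.5,12.5)→(0.5,6)  cross = 0.5·6 − 0.5·12.5 = -3.2500; (r_i+r_j)·cross = 1·-3.2500 = -3.2500
Σcross = 906.5000 → A = |Σcross|/2 = 453.2500 mm²
Σ(r_i+r_j)·cross = 21614.5000 → first moment M = |Σ|/6 = 3602.4167
R_c = M/A = 3602.4167/453.2500 = 7.9480 mm
θ = 41° = 0.715585 rad
V = θ·R_c·A = 0.715585·7.9480·453.2500 = 2577.835 mm³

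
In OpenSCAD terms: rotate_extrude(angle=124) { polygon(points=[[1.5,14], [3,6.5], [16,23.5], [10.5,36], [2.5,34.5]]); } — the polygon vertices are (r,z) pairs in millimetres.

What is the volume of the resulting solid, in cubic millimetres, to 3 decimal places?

Profile (r,z), 5 vertices: (1.5,14) (3,6.5) (16,23.5) (10.5,36) (2.5,34.5)
edge 0: (1.5,14)→(3,6.5)  cross = 1.5·6.5 − 3·14 = -32.2500; (r_i+r_j)·cross = 4.5·-32.2500 = -145.1250
edge 1: (3,6.5)→(16,23.5)  cross = 3·23.5 − 16·6.5 = -33.5000; (r_i+r_j)·cross = 19·-33.5000 = -636.5000
edge 2: (16,23.5)→(10.5,36)  cross = 16·36 − 10.5·23.5 = 329.2500; (r_i+r_j)·cross = 26.5·329.2500 = 8725.1250
edge 3: (10.5,36)→(2.5,34.5)  cross = 10.5·34.5 − 2.5·36 = 272.2500; (r_i+r_j)·cross = 13·272.2500 = 3539.2500
edge 4: (2.5,34.5)→(1.5,14)  cross = 2.5·14 − 1.5·34.5 = -16.7500; (r_i+r_j)·cross = 4·-16.7500 = -67.0000
Σcross = 519.0000 → A = |Σcross|/2 = 259.5000 mm²
Σ(r_i+r_j)·cross = 11415.7500 → first moment M = |Σ|/6 = 1902.6250
R_c = M/A = 1902.6250/259.5000 = 7.3319 mm
θ = 124° = 2.164208 rad
V = θ·R_c·A = 2.164208·7.3319·259.5000 = 4117.677 mm³

Volume = 4117.677 mm³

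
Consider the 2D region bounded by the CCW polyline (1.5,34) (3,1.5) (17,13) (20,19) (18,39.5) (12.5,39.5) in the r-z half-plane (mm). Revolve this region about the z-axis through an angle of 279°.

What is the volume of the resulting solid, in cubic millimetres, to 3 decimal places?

Volume = 25096.227 mm³

Profile (r,z), 6 vertices: (1.5,34) (3,1.5) (17,13) (20,19) (18,39.5) (12.5,39.5)
edge 0: (1.5,34)→(3,1.5)  cross = 1.5·1.5 − 3·34 = -99.7500; (r_i+r_j)·cross = 4.5·-99.7500 = -448.8750
edge 1: (3,1.5)→(17,13)  cross = 3·13 − 17·1.5 = 13.5000; (r_i+r_j)·cross = 20·13.5000 = 270.0000
edge 2: (17,13)→(20,19)  cross = 17·19 − 20·13 = 63.0000; (r_i+r_j)·cross = 37·63.0000 = 2331.0000
edge 3: (20,19)→(18,39.5)  cross = 20·39.5 − 18·19 = 448.0000; (r_i+r_j)·cross = 38·448.0000 = 17024.0000
edge 4: (18,39.5)→(12.5,39.5)  cross = 18·39.5 − 12.5·39.5 = 217.2500; (r_i+r_j)·cross = 30.5·217.2500 = 6626.1250
edge 5: (12.5,39.5)→(1.5,34)  cross = 12.5·34 − 1.5·39.5 = 365.7500; (r_i+r_j)·cross = 14·365.7500 = 5120.5000
Σcross = 1007.7500 → A = |Σcross|/2 = 503.8750 mm²
Σ(r_i+r_j)·cross = 30922.7500 → first moment M = |Σ|/6 = 5153.7917
R_c = M/A = 5153.7917/503.8750 = 10.2283 mm
θ = 279° = 4.869469 rad
V = θ·R_c·A = 4.869469·10.2283·503.8750 = 25096.227 mm³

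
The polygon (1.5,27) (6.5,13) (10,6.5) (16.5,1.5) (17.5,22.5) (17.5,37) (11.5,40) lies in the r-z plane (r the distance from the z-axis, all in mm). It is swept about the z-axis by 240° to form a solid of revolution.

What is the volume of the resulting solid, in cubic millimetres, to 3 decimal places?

Volume = 18631.564 mm³

Profile (r,z), 7 vertices: (1.5,27) (6.5,13) (10,6.5) (16.5,1.5) (17.5,22.5) (17.5,37) (11.5,40)
edge 0: (1.5,27)→(6.5,13)  cross = 1.5·13 − 6.5·27 = -156.0000; (r_i+r_j)·cross = 8·-156.0000 = -1248.0000
edge 1: (6.5,13)→(10,6.5)  cross = 6.5·6.5 − 10·13 = -87.7500; (r_i+r_j)·cross = 16.5·-87.7500 = -1447.8750
edge 2: (10,6.5)→(16.5,1.5)  cross = 10·1.5 − 16.5·6.5 = -92.2500; (r_i+r_j)·cross = 26.5·-92.2500 = -2444.6250
edge 3: (16.5,1.5)→(17.5,22.5)  cross = 16.5·22.5 − 17.5·1.5 = 345.0000; (r_i+r_j)·cross = 34·345.0000 = 11730.0000
edge 4: (17.5,22.5)→(17.5,37)  cross = 17.5·37 − 17.5·22.5 = 253.7500; (r_i+r_j)·cross = 35·253.7500 = 8881.2500
edge 5: (17.5,37)→(11.5,40)  cross = 17.5·40 − 11.5·37 = 274.5000; (r_i+r_j)·cross = 29·274.5000 = 7960.5000
edge 6: (11.5,40)→(1.5,27)  cross = 11.5·27 − 1.5·40 = 250.5000; (r_i+r_j)·cross = 13·250.5000 = 3256.5000
Σcross = 787.7500 → A = |Σcross|/2 = 393.8750 mm²
Σ(r_i+r_j)·cross = 26687.7500 → first moment M = |Σ|/6 = 4447.9583
R_c = M/A = 4447.9583/393.8750 = 11.2928 mm
θ = 240° = 4.188790 rad
V = θ·R_c·A = 4.188790·11.2928·393.8750 = 18631.564 mm³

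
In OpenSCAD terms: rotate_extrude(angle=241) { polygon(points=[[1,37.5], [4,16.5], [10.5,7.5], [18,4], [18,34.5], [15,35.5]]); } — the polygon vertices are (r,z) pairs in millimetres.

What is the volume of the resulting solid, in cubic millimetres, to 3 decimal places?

Profile (r,z), 6 vertices: (1,37.5) (4,16.5) (10.5,7.5) (18,4) (18,34.5) (15,35.5)
edge 0: (1,37.5)→(4,16.5)  cross = 1·16.5 − 4·37.5 = -133.5000; (r_i+r_j)·cross = 5·-133.5000 = -667.5000
edge 1: (4,16.5)→(10.5,7.5)  cross = 4·7.5 − 10.5·16.5 = -143.2500; (r_i+r_j)·cross = 14.5·-143.2500 = -2077.1250
edge 2: (10.5,7.5)→(18,4)  cross = 10.5·4 − 18·7.5 = -93.0000; (r_i+r_j)·cross = 28.5·-93.0000 = -2650.5000
edge 3: (18,4)→(18,34.5)  cross = 18·34.5 − 18·4 = 549.0000; (r_i+r_j)·cross = 36·549.0000 = 19764.0000
edge 4: (18,34.5)→(15,35.5)  cross = 18·35.5 − 15·34.5 = 121.5000; (r_i+r_j)·cross = 33·121.5000 = 4009.5000
edge 5: (15,35.5)→(1,37.5)  cross = 15·37.5 − 1·35.5 = 527.0000; (r_i+r_j)·cross = 16·527.0000 = 8432.0000
Σcross = 827.7500 → A = |Σcross|/2 = 413.8750 mm²
Σ(r_i+r_j)·cross = 26810.3750 → first moment M = |Σ|/6 = 4468.3958
R_c = M/A = 4468.3958/413.8750 = 10.7965 mm
θ = 241° = 4.206243 rad
V = θ·R_c·A = 4.206243·10.7965·413.8750 = 18795.161 mm³

Volume = 18795.161 mm³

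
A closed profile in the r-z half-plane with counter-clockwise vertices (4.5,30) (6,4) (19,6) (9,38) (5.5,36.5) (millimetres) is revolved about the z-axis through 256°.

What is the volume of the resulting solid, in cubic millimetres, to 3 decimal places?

Profile (r,z), 5 vertices: (4.5,30) (6,4) (19,6) (9,38) (5.5,36.5)
edge 0: (4.5,30)→(6,4)  cross = 4.5·4 − 6·30 = -162.0000; (r_i+r_j)·cross = 10.5·-162.0000 = -1701.0000
edge 1: (6,4)→(19,6)  cross = 6·6 − 19·4 = -40.0000; (r_i+r_j)·cross = 25·-40.0000 = -1000.0000
edge 2: (19,6)→(9,38)  cross = 19·38 − 9·6 = 668.0000; (r_i+r_j)·cross = 28·668.0000 = 18704.0000
edge 3: (9,38)→(5.5,36.5)  cross = 9·36.5 − 5.5·38 = 119.5000; (r_i+r_j)·cross = 14.5·119.5000 = 1732.7500
edge 4: (5.5,36.5)→(4.5,30)  cross = 5.5·30 − 4.5·36.5 = 0.7500; (r_i+r_j)·cross = 10·0.7500 = 7.5000
Σcross = 586.2500 → A = |Σcross|/2 = 293.1250 mm²
Σ(r_i+r_j)·cross = 17743.2500 → first moment M = |Σ|/6 = 2957.2083
R_c = M/A = 2957.2083/293.1250 = 10.0886 mm
θ = 256° = 4.468043 rad
V = θ·R_c·A = 4.468043·10.0886·293.1250 = 13212.934 mm³

Volume = 13212.934 mm³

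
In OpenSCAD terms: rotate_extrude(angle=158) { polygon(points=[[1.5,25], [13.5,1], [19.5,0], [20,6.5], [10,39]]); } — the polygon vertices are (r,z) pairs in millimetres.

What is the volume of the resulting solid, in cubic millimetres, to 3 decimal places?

Volume = 10559.560 mm³

Profile (r,z), 5 vertices: (1.5,25) (13.5,1) (19.5,0) (20,6.5) (10,39)
edge 0: (1.5,25)→(13.5,1)  cross = 1.5·1 − 13.5·25 = -336.0000; (r_i+r_j)·cross = 15·-336.0000 = -5040.0000
edge 1: (13.5,1)→(19.5,0)  cross = 13.5·0 − 19.5·1 = -19.5000; (r_i+r_j)·cross = 33·-19.5000 = -643.5000
edge 2: (19.5,0)→(20,6.5)  cross = 19.5·6.5 − 20·0 = 126.7500; (r_i+r_j)·cross = 39.5·126.7500 = 5006.6250
edge 3: (20,6.5)→(10,39)  cross = 20·39 − 10·6.5 = 715.0000; (r_i+r_j)·cross = 30·715.0000 = 21450.0000
edge 4: (10,39)→(1.5,25)  cross = 10·25 − 1.5·39 = 191.5000; (r_i+r_j)·cross = 11.5·191.5000 = 2202.2500
Σcross = 677.7500 → A = |Σcross|/2 = 338.8750 mm²
Σ(r_i+r_j)·cross = 22975.3750 → first moment M = |Σ|/6 = 3829.2292
R_c = M/A = 3829.2292/338.8750 = 11.2998 mm
θ = 158° = 2.757620 rad
V = θ·R_c·A = 2.757620·11.2998·338.8750 = 10559.560 mm³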